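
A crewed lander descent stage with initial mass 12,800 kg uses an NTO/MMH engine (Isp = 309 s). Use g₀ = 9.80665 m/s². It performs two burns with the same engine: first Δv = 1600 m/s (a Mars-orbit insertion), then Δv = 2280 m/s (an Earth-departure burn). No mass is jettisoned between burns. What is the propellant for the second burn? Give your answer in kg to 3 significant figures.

propellant for the second burn ≈ 3990 kg

v_e = Isp · g₀ = 309 × 9.80665 = 3030.3 m/s.
After the first burn: m = 12800 × exp(−1600/3030.3) = 12800 × 0.58978 = 7,549.18 kg.
After the second burn: m = 7,549.18 × exp(−2280/3030.3) = 7,549.18 × 0.47123 = 3,557.4 kg.
Second-burn propellant = 7,549.18 − 3,557.4 = 3,991.78 kg.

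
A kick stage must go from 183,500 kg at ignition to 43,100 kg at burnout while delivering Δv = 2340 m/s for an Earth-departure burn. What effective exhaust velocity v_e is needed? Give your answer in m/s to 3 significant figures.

ln(m₀/m_f) = ln(183500/43100) = ln(4.258) = 1.4487.
Using Δv = v_e ln(m₀/m_f): v_e = Δv / ln(m₀/m_f) = 2340 / 1.4487 = 1615.3 m/s.

v_e ≈ 1620 m/s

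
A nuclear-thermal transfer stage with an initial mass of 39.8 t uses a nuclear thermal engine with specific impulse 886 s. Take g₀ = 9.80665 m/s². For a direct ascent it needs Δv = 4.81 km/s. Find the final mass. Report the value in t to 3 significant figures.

final mass ≈ 22.9 t

v_e = Isp · g₀ = 886 × 9.80665 = 8688.7 m/s.
m₀/m_f = exp(Δv / v_e) = exp(4810 / 8688.7) = exp(0.5536) = 1.7395.
m_f = m₀ / 1.7395 = 39.8 / 1.7395 = 22.8801 t.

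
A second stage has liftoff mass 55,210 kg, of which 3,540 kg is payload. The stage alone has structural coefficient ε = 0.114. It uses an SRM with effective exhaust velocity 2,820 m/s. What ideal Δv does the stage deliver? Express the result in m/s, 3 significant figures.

Δv ≈ 4980 m/s

Stage wet mass = m₀ − payload = 55,210 − 3,540 = 51,670 kg.
Stage dry mass = ε × stage wet mass = 0.114 × 51,670 = 5,890.38 kg.
Burnout mass m_f = stage dry + payload = 5,890.38 + 3,540 = 9,430.38 kg.
Rocket equation: Δv = v_e · ln(55,210/9,430.38) = 2820.0 × ln(5.854) = 2820.0 × 1.7672 ≈ 4984 m/s.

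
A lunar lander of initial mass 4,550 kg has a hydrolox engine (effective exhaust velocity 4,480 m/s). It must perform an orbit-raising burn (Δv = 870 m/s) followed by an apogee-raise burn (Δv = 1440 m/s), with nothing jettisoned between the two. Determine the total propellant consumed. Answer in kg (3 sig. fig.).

total propellant consumed ≈ 1830 kg

After the first burn: m = 4550 × exp(−870/4480.0) = 4550 × 0.82350 = 3,746.93 kg.
After the second burn: m = 3,746.93 × exp(−1440/4480.0) = 3,746.93 × 0.72511 = 2,716.94 kg.
Total propellant = m₀ − m_final = 4550 − 2,716.94 = 1,833.06 kg.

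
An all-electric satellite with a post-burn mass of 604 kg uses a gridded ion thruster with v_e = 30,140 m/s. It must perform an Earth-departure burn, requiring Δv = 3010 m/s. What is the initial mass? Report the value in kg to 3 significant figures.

initial mass ≈ 667 kg

By the Tsiolkovsky rocket equation, m₀/m_f = exp(Δv / v_e) = exp(3010 / 30140.0) = exp(0.0999) = 1.1050.
m₀ = m_f × 1.1050 = 604 × 1.1050 = 667.42 kg.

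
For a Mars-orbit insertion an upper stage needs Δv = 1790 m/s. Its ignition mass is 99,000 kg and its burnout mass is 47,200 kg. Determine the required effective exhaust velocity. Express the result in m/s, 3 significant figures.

v_e ≈ 2420 m/s

ln(m₀/m_f) = ln(99000/47200) = ln(2.097) = 0.7407.
v_e = Δv / ln(m₀/m_f) = 1790 / 0.7407 = 2416.5 m/s.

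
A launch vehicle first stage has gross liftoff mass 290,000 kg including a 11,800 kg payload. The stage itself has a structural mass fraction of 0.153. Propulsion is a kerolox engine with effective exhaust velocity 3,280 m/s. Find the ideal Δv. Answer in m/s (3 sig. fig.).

Δv ≈ 5490 m/s

Stage wet mass = m₀ − payload = 290,000 − 11,800 = 278,200 kg.
Stage dry mass = ε × stage wet mass = 0.153 × 278,200 = 42,564.6 kg.
Burnout mass m_f = stage dry + payload = 42,564.6 + 11,800 = 54,364.6 kg.
Rocket equation: Δv = v_e · ln(290,000/54,364.6) = 3280.0 × ln(5.334) = 3280.0 × 1.6742 ≈ 5491 m/s.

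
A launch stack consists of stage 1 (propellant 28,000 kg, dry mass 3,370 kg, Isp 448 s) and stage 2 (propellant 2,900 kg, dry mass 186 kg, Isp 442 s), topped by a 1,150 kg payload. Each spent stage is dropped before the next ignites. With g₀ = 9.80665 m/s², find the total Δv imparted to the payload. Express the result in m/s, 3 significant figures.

Ignition mass of stage 1 = 28,000+3,370 + 2,900+186 + 1,150 = 35,606 kg.
Stage 1: m₀ = 35,606 kg, m_f = 35,606 − 28,000 = 7,606 kg; Δv = 448×9.80665×ln(4.681) = 4393.4×1.5436 ≈ 6782 m/s.
Stage 2: m₀ = 4,236 kg, m_f = 4,236 − 2,900 = 1,336 kg; Δv = 442×9.80665×ln(3.171) = 4334.5×1.1539 ≈ 5002 m/s.
Total Δv = 6782 + 5002 = 11784 m/s.

Δv ≈ 11800 m/s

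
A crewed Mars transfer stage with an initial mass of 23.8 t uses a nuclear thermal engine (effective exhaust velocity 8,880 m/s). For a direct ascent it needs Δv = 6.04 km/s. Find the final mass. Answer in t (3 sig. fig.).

m₀/m_f = exp(Δv / v_e) = exp(6040 / 8880.0) = exp(0.6802) = 1.9742.
m_f = m₀ / 1.9742 = 23.8 / 1.9742 = 12.0555 t.

final mass ≈ 12.1 t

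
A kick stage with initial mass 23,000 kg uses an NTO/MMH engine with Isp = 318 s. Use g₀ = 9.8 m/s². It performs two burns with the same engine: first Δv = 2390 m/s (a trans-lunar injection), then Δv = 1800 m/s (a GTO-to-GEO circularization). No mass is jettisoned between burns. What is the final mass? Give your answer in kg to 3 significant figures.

final mass ≈ 6000 kg

v_e = Isp · g₀ = 318 × 9.8 = 3116.4 m/s.
After the first burn: m = 23000 × exp(−2390/3116.4) = 23000 × 0.46445 = 10,682.4 kg.
After the second burn: m = 10,682.4 × exp(−1800/3116.4) = 10,682.4 × 0.56125 = 5,995.5 kg.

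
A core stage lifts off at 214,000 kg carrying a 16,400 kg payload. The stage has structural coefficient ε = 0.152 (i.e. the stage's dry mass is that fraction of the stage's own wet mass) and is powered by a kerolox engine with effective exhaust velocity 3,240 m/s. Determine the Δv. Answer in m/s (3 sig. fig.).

Δv ≈ 4950 m/s

Stage wet mass = m₀ − payload = 214,000 − 16,400 = 197,600 kg.
Stage dry mass = ε × stage wet mass = 0.152 × 197,600 = 30,035.2 kg.
Burnout mass m_f = stage dry + payload = 30,035.2 + 16,400 = 46,435.2 kg.
By the Tsiolkovsky rocket equation, Δv = v_e · ln(214,000/46,435.2) = 3240.0 × ln(4.609) = 3240.0 × 1.5279 ≈ 4950 m/s.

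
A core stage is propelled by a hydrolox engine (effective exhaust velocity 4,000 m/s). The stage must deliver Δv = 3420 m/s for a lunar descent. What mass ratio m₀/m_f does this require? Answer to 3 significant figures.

Using Δv = v_e ln(m₀/m_f): m₀/m_f = exp(Δv / v_e) = exp(3420 / 4000.0) = exp(0.8550) = 2.3514.

mass ratio ≈ 2.35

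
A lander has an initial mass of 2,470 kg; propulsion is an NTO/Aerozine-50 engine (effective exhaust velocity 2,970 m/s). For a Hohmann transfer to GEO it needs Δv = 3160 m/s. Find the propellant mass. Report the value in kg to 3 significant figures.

propellant mass ≈ 1620 kg

m₀/m_f = exp(Δv / v_e) = exp(3160 / 2970.0) = exp(1.0640) = 2.8979.
m_f = 2,470 / 2.8979 = 852.341 kg, so propellant = m₀ − m_f = 2,470 − 852.341 = 1,617.659 kg.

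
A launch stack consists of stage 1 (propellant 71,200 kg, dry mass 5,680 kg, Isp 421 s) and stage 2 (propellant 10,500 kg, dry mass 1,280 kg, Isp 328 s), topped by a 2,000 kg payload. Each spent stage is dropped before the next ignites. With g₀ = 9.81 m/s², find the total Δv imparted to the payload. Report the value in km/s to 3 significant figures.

Δv ≈ 11.0 km/s

Ignition mass of stage 1 = 71,200+5,680 + 10,500+1,280 + 2,000 = 90,660 kg.
Stage 1: m₀ = 90,660 kg, m_f = 90,660 − 71,200 = 19,460 kg; Δv = 421×9.81×ln(4.659) = 4130.0×1.5388 ≈ 6355 m/s.
Stage 2: m₀ = 13,780 kg, m_f = 13,780 − 10,500 = 3,280 kg; Δv = 328×9.81×ln(4.201) = 3217.7×1.4354 ≈ 4619 m/s.
Total Δv = 6355 + 4619 = 10974 m/s.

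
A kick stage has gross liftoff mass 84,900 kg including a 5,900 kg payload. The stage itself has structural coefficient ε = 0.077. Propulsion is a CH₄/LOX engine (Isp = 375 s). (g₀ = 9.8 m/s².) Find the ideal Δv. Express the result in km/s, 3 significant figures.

Stage wet mass = m₀ − payload = 84,900 − 5,900 = 79,000 kg.
Stage dry mass = ε × stage wet mass = 0.077 × 79,000 = 6,083 kg.
Burnout mass m_f = stage dry + payload = 6,083 + 5,900 = 11,983 kg.
v_e = Isp · g₀ = 375 × 9.8 = 3675.0 m/s.
Using Δv = v_e ln(m₀/m_f): Δv = v_e · ln(84,900/11,983) = 3675.0 × ln(7.085) = 3675.0 × 1.9580 ≈ 7196 m/s.

Δv ≈ 7.20 km/s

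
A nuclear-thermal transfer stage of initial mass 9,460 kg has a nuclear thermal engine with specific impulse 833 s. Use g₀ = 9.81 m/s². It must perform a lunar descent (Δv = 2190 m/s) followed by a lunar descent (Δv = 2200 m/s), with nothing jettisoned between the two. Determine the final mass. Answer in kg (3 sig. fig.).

final mass ≈ 5530 kg

v_e = Isp · g₀ = 833 × 9.81 = 8171.7 m/s.
After the first burn: m = 9460 × exp(−2190/8171.7) = 9460 × 0.76491 = 7,236.05 kg.
After the second burn: m = 7,236.05 × exp(−2200/8171.7) = 7,236.05 × 0.76397 = 5,528.13 kg.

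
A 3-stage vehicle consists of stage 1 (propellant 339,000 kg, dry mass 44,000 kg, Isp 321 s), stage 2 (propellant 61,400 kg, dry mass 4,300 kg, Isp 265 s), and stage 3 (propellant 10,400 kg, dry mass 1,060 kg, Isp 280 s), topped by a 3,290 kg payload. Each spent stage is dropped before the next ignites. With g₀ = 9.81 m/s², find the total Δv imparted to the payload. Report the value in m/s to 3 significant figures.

Ignition mass of stage 1 = 339,000+44,000 + 61,400+4,300 + 10,400+1,060 + 3,290 = 463,450 kg.
Stage 1: m₀ = 463,450 kg, m_f = 463,450 − 339,000 = 124,450 kg; Δv = 321×9.81×ln(3.724) = 3149.0×1.3148 ≈ 4140 m/s.
Stage 2: m₀ = 80,450 kg, m_f = 80,450 − 61,400 = 19,050 kg; Δv = 265×9.81×ln(4.223) = 2599.7×1.4406 ≈ 3745 m/s.
Stage 3: m₀ = 14,750 kg, m_f = 14,750 − 10,400 = 4,350 kg; Δv = 280×9.81×ln(3.391) = 2746.8×1.2211 ≈ 3354 m/s.
Total Δv = 4140 + 3745 + 3354 = 11239 m/s.

Δv ≈ 11200 m/s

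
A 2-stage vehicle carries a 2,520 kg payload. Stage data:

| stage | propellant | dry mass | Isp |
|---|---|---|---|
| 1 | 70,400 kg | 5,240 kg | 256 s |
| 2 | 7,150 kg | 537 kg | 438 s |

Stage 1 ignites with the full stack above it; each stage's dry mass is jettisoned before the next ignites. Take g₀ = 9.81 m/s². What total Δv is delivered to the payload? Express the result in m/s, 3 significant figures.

Ignition mass of stage 1 = 70,400+5,240 + 7,150+537 + 2,520 = 85,847 kg.
Stage 1: m₀ = 85,847 kg, m_f = 85,847 − 70,400 = 15,447 kg; Δv = 256×9.81×ln(5.558) = 2511.4×1.7152 ≈ 4307 m/s.
Stage 2: m₀ = 10,207 kg, m_f = 10,207 − 7,150 = 3,057 kg; Δv = 438×9.81×ln(3.339) = 4296.8×1.2056 ≈ 5180 m/s.
Total Δv = 4307 + 5180 = 9487 m/s.

Δv ≈ 9490 m/s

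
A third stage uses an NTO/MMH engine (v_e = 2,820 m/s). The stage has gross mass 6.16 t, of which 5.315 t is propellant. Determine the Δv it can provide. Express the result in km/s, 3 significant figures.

Δv ≈ 5.60 km/s

m_f = m₀ − m_prop = 6.16 − 5.315 = 0.845 t.
Using Δv = v_e ln(m₀/m_f): Δv = v_e · ln(m₀/m_f) = 2820.0 × ln(7.29) = 2820.0 × 1.9865 ≈ 5601.9 m/s.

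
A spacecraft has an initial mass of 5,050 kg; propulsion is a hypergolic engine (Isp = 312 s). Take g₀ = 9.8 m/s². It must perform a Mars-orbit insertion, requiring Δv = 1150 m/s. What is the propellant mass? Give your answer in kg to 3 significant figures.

v_e = Isp · g₀ = 312 × 9.8 = 3057.6 m/s.
By the Tsiolkovsky rocket equation, m₀/m_f = exp(Δv / v_e) = exp(1150 / 3057.6) = exp(0.3761) = 1.4566.
m_f = 5,050 / 1.4566 = 3,466.98 kg, so propellant = m₀ − m_f = 5,050 − 3,466.98 = 1,583.02 kg.

propellant mass ≈ 1580 kg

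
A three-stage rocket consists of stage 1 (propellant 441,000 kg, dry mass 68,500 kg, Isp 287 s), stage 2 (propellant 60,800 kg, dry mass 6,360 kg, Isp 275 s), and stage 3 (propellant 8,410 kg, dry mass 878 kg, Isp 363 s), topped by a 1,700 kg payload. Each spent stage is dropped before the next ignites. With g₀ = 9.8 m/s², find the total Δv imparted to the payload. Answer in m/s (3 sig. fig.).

Δv ≈ 13100 m/s

Ignition mass of stage 1 = 441,000+68,500 + 60,800+6,360 + 8,410+878 + 1,700 = 587,648 kg.
Stage 1: m₀ = 587,648 kg, m_f = 587,648 − 441,000 = 146,648 kg; Δv = 287×9.8×ln(4.007) = 2812.6×1.3881 ≈ 3904 m/s.
Stage 2: m₀ = 78,148 kg, m_f = 78,148 − 60,800 = 17,348 kg; Δv = 275×9.8×ln(4.505) = 2695.0×1.5051 ≈ 4056 m/s.
Stage 3: m₀ = 10,988 kg, m_f = 10,988 − 8,410 = 2,578 kg; Δv = 363×9.8×ln(4.262) = 3557.4×1.4498 ≈ 5157 m/s.
Total Δv = 3904 + 4056 + 5157 = 13117 m/s.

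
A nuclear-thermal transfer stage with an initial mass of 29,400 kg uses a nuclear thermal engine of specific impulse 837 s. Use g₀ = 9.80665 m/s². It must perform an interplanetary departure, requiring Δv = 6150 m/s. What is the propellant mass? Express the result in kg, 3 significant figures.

v_e = Isp · g₀ = 837 × 9.80665 = 8208.2 m/s.
Using Δv = v_e ln(m₀/m_f): m₀/m_f = exp(Δv / v_e) = exp(6150 / 8208.2) = exp(0.7493) = 2.1154.
m_f = 29,400 / 2.1154 = 13,898.1 kg, so propellant = m₀ − m_f = 29,400 − 13,898.1 = 15,501.9 kg.

propellant mass ≈ 15500 kg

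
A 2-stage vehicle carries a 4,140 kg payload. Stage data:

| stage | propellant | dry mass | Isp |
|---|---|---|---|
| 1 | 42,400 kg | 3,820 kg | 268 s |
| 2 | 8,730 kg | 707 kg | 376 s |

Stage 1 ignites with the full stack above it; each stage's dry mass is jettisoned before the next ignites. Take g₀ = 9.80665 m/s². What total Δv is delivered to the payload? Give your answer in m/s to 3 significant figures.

Ignition mass of stage 1 = 42,400+3,820 + 8,730+707 + 4,140 = 59,797 kg.
Stage 1: m₀ = 59,797 kg, m_f = 59,797 − 42,400 = 17,397 kg; Δv = 268×9.80665×ln(3.437) = 2628.2×1.2347 ≈ 3245 m/s.
Stage 2: m₀ = 13,577 kg, m_f = 13,577 − 8,730 = 4,847 kg; Δv = 376×9.80665×ln(2.801) = 3687.3×1.0300 ≈ 3798 m/s.
Total Δv = 3245 + 3798 = 7043 m/s.

Δv ≈ 7040 m/s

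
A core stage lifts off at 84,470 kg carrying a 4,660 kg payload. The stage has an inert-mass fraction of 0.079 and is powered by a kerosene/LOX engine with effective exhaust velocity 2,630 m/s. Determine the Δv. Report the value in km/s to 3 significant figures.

Stage wet mass = m₀ − payload = 84,470 − 4,660 = 79,810 kg.
Stage dry mass = ε × stage wet mass = 0.079 × 79,810 = 6,304.99 kg.
Burnout mass m_f = stage dry + payload = 6,304.99 + 4,660 = 10,964.99 kg.
Rocket equation: Δv = v_e · ln(84,470/10,964.99) = 2630.0 × ln(7.704) = 2630.0 × 2.0417 ≈ 5370 m/s.

Δv ≈ 5.37 km/s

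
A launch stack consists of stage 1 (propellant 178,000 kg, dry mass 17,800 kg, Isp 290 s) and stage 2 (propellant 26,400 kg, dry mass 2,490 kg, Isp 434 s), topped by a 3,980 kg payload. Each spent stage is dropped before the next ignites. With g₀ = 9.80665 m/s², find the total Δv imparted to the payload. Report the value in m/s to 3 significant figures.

Δv ≈ 11200 m/s

Ignition mass of stage 1 = 178,000+17,800 + 26,400+2,490 + 3,980 = 228,670 kg.
Stage 1: m₀ = 228,670 kg, m_f = 228,670 − 178,000 = 50,670 kg; Δv = 290×9.80665×ln(4.513) = 2843.9×1.5069 ≈ 4286 m/s.
Stage 2: m₀ = 32,870 kg, m_f = 32,870 − 26,400 = 6,470 kg; Δv = 434×9.80665×ln(5.08) = 4256.1×1.6254 ≈ 6918 m/s.
Total Δv = 4286 + 6918 = 11204 m/s.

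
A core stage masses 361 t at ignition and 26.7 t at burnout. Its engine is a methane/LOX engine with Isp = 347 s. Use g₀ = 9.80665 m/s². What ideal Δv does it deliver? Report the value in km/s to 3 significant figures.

v_e = Isp · g₀ = 347 × 9.80665 = 3402.9 m/s.
Rocket equation: Δv = v_e · ln(m₀/m_f) = 3402.9 × ln(13.52) = 3402.9 × 2.6042 ≈ 8861.9 m/s.

Δv ≈ 8.86 km/s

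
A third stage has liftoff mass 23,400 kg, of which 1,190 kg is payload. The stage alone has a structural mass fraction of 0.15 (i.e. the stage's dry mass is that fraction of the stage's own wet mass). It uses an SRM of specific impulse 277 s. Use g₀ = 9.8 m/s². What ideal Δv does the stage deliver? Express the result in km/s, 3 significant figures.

Δv ≈ 4.46 km/s

Stage wet mass = m₀ − payload = 23,400 − 1,190 = 22,210 kg.
Stage dry mass = ε × stage wet mass = 0.15 × 22,210 = 3,331.5 kg.
Burnout mass m_f = stage dry + payload = 3,331.5 + 1,190 = 4,521.5 kg.
v_e = Isp · g₀ = 277 × 9.8 = 2714.6 m/s.
Δv = v_e · ln(23,400/4,521.5) = 2714.6 × ln(5.175) = 2714.6 × 1.6439 ≈ 4463 m/s.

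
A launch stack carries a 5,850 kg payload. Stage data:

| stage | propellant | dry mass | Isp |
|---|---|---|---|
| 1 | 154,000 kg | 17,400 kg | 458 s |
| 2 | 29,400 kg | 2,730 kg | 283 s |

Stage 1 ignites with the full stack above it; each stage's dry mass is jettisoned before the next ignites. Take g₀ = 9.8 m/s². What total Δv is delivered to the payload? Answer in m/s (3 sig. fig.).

Δv ≈ 10100 m/s

Ignition mass of stage 1 = 154,000+17,400 + 29,400+2,730 + 5,850 = 209,380 kg.
Stage 1: m₀ = 209,380 kg, m_f = 209,380 − 154,000 = 55,380 kg; Δv = 458×9.8×ln(3.781) = 4488.4×1.3299 ≈ 5969 m/s.
Stage 2: m₀ = 37,980 kg, m_f = 37,980 − 29,400 = 8,580 kg; Δv = 283×9.8×ln(4.427) = 2773.4×1.4876 ≈ 4126 m/s.
Total Δv = 5969 + 4126 = 10095 m/s.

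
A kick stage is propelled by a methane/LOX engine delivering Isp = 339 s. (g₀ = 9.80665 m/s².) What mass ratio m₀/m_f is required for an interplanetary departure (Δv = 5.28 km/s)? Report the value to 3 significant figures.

mass ratio ≈ 4.90

v_e = Isp · g₀ = 339 × 9.80665 = 3324.5 m/s.
By the Tsiolkovsky rocket equation, m₀/m_f = exp(Δv / v_e) = exp(5280 / 3324.5) = exp(1.5882) = 4.8951.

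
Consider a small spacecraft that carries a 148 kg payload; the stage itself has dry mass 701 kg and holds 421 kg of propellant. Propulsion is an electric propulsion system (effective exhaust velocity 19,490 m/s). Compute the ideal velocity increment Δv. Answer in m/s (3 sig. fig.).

m₀ = payload + dry + propellant = 148 + 701 + 421 = 1,270 kg.
m_f = payload + dry = 148 + 701 = 849 kg.
By the Tsiolkovsky rocket equation, Δv = v_e · ln(m₀/m_f) = 19490.0 × ln(1.496) = 19490.0 × 0.4027 ≈ 7848.9 m/s.

Δv ≈ 7850 m/s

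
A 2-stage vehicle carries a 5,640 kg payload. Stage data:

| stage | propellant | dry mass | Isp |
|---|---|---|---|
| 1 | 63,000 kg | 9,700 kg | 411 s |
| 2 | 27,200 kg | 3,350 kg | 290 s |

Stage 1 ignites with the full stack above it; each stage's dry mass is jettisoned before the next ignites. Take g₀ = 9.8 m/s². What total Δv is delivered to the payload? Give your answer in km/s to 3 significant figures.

Δv ≈ 7.44 km/s

Ignition mass of stage 1 = 63,000+9,700 + 27,200+3,350 + 5,640 = 108,890 kg.
Stage 1: m₀ = 108,890 kg, m_f = 108,890 − 63,000 = 45,890 kg; Δv = 411×9.8×ln(2.373) = 4027.8×0.8641 ≈ 3480 m/s.
Stage 2: m₀ = 36,190 kg, m_f = 36,190 − 27,200 = 8,990 kg; Δv = 290×9.8×ln(4.026) = 2842.0×1.3927 ≈ 3958 m/s.
Total Δv = 3480 + 3958 = 7438 m/s.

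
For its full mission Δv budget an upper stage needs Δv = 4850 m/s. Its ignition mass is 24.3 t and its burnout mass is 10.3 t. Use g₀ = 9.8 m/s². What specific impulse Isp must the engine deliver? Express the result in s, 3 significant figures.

Isp ≈ 577 s

ln(m₀/m_f) = ln(24300/10300) = ln(2.359) = 0.8583.
Using Δv = v_e ln(m₀/m_f): v_e = Δv / ln(m₀/m_f) = 4850 / 0.8583 = 5650.5 m/s.
Isp = v_e / g₀ = 5650.5 / 9.8 = 576.6 s.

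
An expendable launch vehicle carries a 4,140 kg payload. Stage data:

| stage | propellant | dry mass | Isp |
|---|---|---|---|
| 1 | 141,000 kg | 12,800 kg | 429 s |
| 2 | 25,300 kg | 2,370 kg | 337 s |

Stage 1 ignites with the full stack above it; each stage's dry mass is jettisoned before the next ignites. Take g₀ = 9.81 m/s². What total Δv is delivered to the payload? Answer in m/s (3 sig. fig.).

Δv ≈ 11200 m/s

Ignition mass of stage 1 = 141,000+12,800 + 25,300+2,370 + 4,140 = 185,610 kg.
Stage 1: m₀ = 185,610 kg, m_f = 185,610 − 141,000 = 44,610 kg; Δv = 429×9.81×ln(4.161) = 4208.5×1.4257 ≈ 6000 m/s.
Stage 2: m₀ = 31,810 kg, m_f = 31,810 − 25,300 = 6,510 kg; Δv = 337×9.81×ln(4.886) = 3306.0×1.5864 ≈ 5245 m/s.
Total Δv = 6000 + 5245 = 11245 m/s.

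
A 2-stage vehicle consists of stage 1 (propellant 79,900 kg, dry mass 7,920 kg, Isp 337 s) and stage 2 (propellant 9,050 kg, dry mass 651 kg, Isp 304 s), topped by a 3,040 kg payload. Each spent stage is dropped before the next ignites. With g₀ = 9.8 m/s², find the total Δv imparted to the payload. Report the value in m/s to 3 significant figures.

Δv ≈ 8920 m/s

Ignition mass of stage 1 = 79,900+7,920 + 9,050+651 + 3,040 = 100,561 kg.
Stage 1: m₀ = 100,561 kg, m_f = 100,561 − 79,900 = 20,661 kg; Δv = 337×9.8×ln(4.867) = 3302.6×1.5825 ≈ 5226 m/s.
Stage 2: m₀ = 12,741 kg, m_f = 12,741 − 9,050 = 3,691 kg; Δv = 304×9.8×ln(3.452) = 2979.2×1.2389 ≈ 3691 m/s.
Total Δv = 5226 + 3691 = 8917 m/s.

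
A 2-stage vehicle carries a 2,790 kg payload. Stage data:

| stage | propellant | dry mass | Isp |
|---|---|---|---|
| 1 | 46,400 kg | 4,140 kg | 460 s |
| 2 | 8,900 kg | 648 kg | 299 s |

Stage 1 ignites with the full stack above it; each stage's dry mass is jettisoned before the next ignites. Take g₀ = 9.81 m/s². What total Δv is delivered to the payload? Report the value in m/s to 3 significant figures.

Δv ≈ 9790 m/s

Ignition mass of stage 1 = 46,400+4,140 + 8,900+648 + 2,790 = 62,878 kg.
Stage 1: m₀ = 62,878 kg, m_f = 62,878 − 46,400 = 16,478 kg; Δv = 460×9.81×ln(3.816) = 4512.6×1.3392 ≈ 6043 m/s.
Stage 2: m₀ = 12,338 kg, m_f = 12,338 − 8,900 = 3,438 kg; Δv = 299×9.81×ln(3.589) = 2933.2×1.2778 ≈ 3748 m/s.
Total Δv = 6043 + 3748 = 9791 m/s.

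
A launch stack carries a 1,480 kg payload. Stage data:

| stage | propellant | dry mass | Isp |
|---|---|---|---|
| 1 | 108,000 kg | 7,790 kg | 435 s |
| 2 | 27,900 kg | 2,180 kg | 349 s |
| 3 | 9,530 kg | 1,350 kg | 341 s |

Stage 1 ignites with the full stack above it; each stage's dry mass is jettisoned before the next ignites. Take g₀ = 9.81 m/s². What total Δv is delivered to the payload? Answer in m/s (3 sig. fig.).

Ignition mass of stage 1 = 108,000+7,790 + 27,900+2,180 + 9,530+1,350 + 1,480 = 158,230 kg.
Stage 1: m₀ = 158,230 kg, m_f = 158,230 − 108,000 = 50,230 kg; Δv = 435×9.81×ln(3.15) = 4267.4×1.1474 ≈ 4897 m/s.
Stage 2: m₀ = 42,440 kg, m_f = 42,440 − 27,900 = 14,540 kg; Δv = 349×9.81×ln(2.919) = 3423.7×1.0712 ≈ 3667 m/s.
Stage 3: m₀ = 12,360 kg, m_f = 12,360 − 9,530 = 2,830 kg; Δv = 341×9.81×ln(4.367) = 3345.2×1.4742 ≈ 4931 m/s.
Total Δv = 4897 + 3667 + 4931 = 13495 m/s.

Δv ≈ 13500 m/s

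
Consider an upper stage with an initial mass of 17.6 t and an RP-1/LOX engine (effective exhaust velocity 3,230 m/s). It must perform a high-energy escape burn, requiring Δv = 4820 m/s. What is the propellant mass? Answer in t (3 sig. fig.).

propellant mass ≈ 13.6 t

m₀/m_f = exp(Δv / v_e) = exp(4820 / 3230.0) = exp(1.4923) = 4.4471.
m_f = 17.6 / 4.4471 = 3.95764 t, so propellant = m₀ − m_f = 17.6 − 3.95764 = 13.64236 t.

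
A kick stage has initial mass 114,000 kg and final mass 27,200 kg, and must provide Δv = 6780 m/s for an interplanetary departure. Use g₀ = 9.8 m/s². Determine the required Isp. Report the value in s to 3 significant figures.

ln(m₀/m_f) = ln(114000/27200) = ln(4.191) = 1.4330.
Using Δv = v_e ln(m₀/m_f): v_e = Δv / ln(m₀/m_f) = 6780 / 1.4330 = 4731.4 m/s.
Isp = v_e / g₀ = 4731.4 / 9.8 = 482.8 s.

Isp ≈ 483 s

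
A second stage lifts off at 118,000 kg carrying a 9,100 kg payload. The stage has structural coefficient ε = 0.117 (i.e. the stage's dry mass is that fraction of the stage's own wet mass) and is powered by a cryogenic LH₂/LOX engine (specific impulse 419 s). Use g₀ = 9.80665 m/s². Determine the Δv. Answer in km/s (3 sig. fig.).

Stage wet mass = m₀ − payload = 118,000 − 9,100 = 108,900 kg.
Stage dry mass = ε × stage wet mass = 0.117 × 108,900 = 12,741.3 kg.
Burnout mass m_f = stage dry + payload = 12,741.3 + 9,100 = 21,841.3 kg.
v_e = Isp · g₀ = 419 × 9.80665 = 4109.0 m/s.
By the Tsiolkovsky rocket equation, Δv = v_e · ln(118,000/21,841.3) = 4109.0 × ln(5.403) = 4109.0 × 1.6869 ≈ 6931 m/s.

Δv ≈ 6.93 km/s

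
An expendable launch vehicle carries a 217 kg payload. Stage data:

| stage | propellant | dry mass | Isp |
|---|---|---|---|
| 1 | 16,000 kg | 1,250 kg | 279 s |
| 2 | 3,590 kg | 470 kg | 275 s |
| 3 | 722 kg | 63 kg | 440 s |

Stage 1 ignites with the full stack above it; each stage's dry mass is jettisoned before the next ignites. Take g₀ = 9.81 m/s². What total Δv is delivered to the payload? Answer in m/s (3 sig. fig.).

Δv ≈ 12300 m/s

Ignition mass of stage 1 = 16,000+1,250 + 3,590+470 + 722+63 + 217 = 22,312 kg.
Stage 1: m₀ = 22,312 kg, m_f = 22,312 − 16,000 = 6,312 kg; Δv = 279×9.81×ln(3.535) = 2737.0×1.2627 ≈ 3456 m/s.
Stage 2: m₀ = 5,062 kg, m_f = 5,062 − 3,590 = 1,472 kg; Δv = 275×9.81×ln(3.439) = 2697.8×1.2351 ≈ 3332 m/s.
Stage 3: m₀ = 1,002 kg, m_f = 1,002 − 722 = 280 kg; Δv = 440×9.81×ln(3.579) = 4316.4×1.2750 ≈ 5503 m/s.
Total Δv = 3456 + 3332 + 5503 = 12291 m/s.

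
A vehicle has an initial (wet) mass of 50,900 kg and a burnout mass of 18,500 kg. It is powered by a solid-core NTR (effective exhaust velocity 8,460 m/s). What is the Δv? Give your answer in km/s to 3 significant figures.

By the Tsiolkovsky rocket equation, Δv = v_e · ln(m₀/m_f) = 8460.0 × ln(2.751) = 8460.0 × 1.0121 ≈ 8562.3 m/s.

Δv ≈ 8.56 km/s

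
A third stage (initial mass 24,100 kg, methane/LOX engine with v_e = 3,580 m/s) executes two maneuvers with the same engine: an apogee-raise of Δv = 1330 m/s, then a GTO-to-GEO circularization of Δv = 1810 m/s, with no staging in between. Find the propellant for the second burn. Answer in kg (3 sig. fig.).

After the first burn: m = 24100 × exp(−1330/3580.0) = 24100 × 0.68969 = 16,621.5 kg.
After the second burn: m = 16,621.5 × exp(−1810/3580.0) = 16,621.5 × 0.60315 = 10,025.3 kg.
Second-burn propellant = 16,621.5 − 10,025.3 = 6,596.2 kg.

propellant for the second burn ≈ 6600 kg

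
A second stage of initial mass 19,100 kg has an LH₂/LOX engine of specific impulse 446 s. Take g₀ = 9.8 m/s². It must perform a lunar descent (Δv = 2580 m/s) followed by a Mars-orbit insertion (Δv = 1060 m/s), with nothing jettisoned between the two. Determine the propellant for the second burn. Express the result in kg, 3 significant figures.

propellant for the second burn ≈ 2280 kg

v_e = Isp · g₀ = 446 × 9.8 = 4370.8 m/s.
After the first burn: m = 19100 × exp(−2580/4370.8) = 19100 × 0.55417 = 10,584.6 kg.
After the second burn: m = 10,584.6 × exp(−1060/4370.8) = 10,584.6 × 0.78465 = 8,305.21 kg.
Second-burn propellant = 10,584.6 − 8,305.21 = 2,279.39 kg.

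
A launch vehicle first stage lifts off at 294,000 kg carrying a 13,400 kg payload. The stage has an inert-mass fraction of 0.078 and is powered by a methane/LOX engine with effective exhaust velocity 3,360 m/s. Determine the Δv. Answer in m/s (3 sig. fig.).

Stage wet mass = m₀ − payload = 294,000 − 13,400 = 280,600 kg.
Stage dry mass = ε × stage wet mass = 0.078 × 280,600 = 21,886.8 kg.
Burnout mass m_f = stage dry + payload = 21,886.8 + 13,400 = 35,286.8 kg.
Δv = v_e · ln(294,000/35,286.8) = 3360.0 × ln(8.332) = 3360.0 × 2.1201 ≈ 7123 m/s.

Δv ≈ 7120 m/s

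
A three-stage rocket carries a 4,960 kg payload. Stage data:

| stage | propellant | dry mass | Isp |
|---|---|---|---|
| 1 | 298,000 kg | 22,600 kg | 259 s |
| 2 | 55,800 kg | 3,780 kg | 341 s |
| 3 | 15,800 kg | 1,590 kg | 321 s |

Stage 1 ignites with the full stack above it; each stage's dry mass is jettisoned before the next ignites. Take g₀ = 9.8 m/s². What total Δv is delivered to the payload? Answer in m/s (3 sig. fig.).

Δv ≈ 11100 m/s

Ignition mass of stage 1 = 298,000+22,600 + 55,800+3,780 + 15,800+1,590 + 4,960 = 402,530 kg.
Stage 1: m₀ = 402,530 kg, m_f = 402,530 − 298,000 = 104,530 kg; Δv = 259×9.8×ln(3.851) = 2538.2×1.3483 ≈ 3422 m/s.
Stage 2: m₀ = 81,930 kg, m_f = 81,930 − 55,800 = 26,130 kg; Δv = 341×9.8×ln(3.135) = 3341.8×1.1428 ≈ 3819 m/s.
Stage 3: m₀ = 22,350 kg, m_f = 22,350 − 15,800 = 6,550 kg; Δv = 321×9.8×ln(3.412) = 3145.8×1.2274 ≈ 3861 m/s.
Total Δv = 3422 + 3819 + 3861 = 11102 m/s.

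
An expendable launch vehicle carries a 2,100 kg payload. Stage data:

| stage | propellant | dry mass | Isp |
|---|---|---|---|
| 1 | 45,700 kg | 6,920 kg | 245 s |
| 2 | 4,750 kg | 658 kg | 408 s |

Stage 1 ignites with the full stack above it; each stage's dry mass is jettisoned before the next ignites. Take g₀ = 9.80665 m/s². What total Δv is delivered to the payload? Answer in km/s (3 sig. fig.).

Δv ≈ 7.44 km/s

Ignition mass of stage 1 = 45,700+6,920 + 4,750+658 + 2,100 = 60,128 kg.
Stage 1: m₀ = 60,128 kg, m_f = 60,128 − 45,700 = 14,428 kg; Δv = 245×9.80665×ln(4.167) = 2402.6×1.4273 ≈ 3429 m/s.
Stage 2: m₀ = 7,508 kg, m_f = 7,508 − 4,750 = 2,758 kg; Δv = 408×9.80665×ln(2.722) = 4001.1×1.0015 ≈ 4007 m/s.
Total Δv = 3429 + 4007 = 7436 m/s.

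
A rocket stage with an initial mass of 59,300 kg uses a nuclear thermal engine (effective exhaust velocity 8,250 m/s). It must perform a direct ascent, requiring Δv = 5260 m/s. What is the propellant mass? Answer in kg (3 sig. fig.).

propellant mass ≈ 28000 kg

By the Tsiolkovsky rocket equation, m₀/m_f = exp(Δv / v_e) = exp(5260 / 8250.0) = exp(0.6376) = 1.8919.
m_f = 59,300 / 1.8919 = 31,344.2 kg, so propellant = m₀ − m_f = 59,300 − 31,344.2 = 27,955.8 kg.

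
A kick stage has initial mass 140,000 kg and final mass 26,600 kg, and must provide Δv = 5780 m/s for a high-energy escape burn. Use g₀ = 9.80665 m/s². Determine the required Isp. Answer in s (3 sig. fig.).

Isp ≈ 355 s

ln(m₀/m_f) = ln(140000/26600) = ln(5.263) = 1.6607.
v_e = Δv / ln(m₀/m_f) = 5780 / 1.6607 = 3480.4 m/s.
Isp = v_e / g₀ = 3480.4 / 9.80665 = 354.9 s.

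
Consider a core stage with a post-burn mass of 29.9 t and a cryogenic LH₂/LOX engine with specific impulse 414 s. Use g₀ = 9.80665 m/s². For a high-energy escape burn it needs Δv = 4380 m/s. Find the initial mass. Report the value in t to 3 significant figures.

v_e = Isp · g₀ = 414 × 9.80665 = 4060.0 m/s.
m₀/m_f = exp(Δv / v_e) = exp(4380 / 4060.0) = exp(1.0788) = 2.9412.
m₀ = m_f × 2.9412 = 29.9 × 2.9412 = 87.9419 t.

initial mass ≈ 87.9 t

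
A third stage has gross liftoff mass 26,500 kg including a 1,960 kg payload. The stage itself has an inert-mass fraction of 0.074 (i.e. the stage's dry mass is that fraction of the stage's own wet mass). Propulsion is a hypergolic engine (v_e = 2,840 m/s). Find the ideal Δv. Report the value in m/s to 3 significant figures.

Δv ≈ 5530 m/s

Stage wet mass = m₀ − payload = 26,500 − 1,960 = 24,540 kg.
Stage dry mass = ε × stage wet mass = 0.074 × 24,540 = 1,815.96 kg.
Burnout mass m_f = stage dry + payload = 1,815.96 + 1,960 = 3,775.96 kg.
Using Δv = v_e ln(m₀/m_f): Δv = v_e · ln(26,500/3,775.96) = 2840.0 × ln(7.018) = 2840.0 × 1.9485 ≈ 5534 m/s.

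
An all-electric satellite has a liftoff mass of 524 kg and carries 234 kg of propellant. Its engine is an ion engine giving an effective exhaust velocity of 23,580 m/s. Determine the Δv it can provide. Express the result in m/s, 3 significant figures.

m_f = m₀ − m_prop = 524 − 234 = 290 kg.
Using Δv = v_e ln(m₀/m_f): Δv = v_e · ln(m₀/m_f) = 23580.0 × ln(1.807) = 23580.0 × 0.5916 ≈ 13950.2 m/s.

Δv ≈ 14000 m/s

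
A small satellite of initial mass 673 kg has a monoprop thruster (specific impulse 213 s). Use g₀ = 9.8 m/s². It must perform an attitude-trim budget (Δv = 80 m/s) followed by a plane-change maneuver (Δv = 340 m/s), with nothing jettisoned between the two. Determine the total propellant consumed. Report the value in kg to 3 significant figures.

v_e = Isp · g₀ = 213 × 9.8 = 2087.4 m/s.
After the first burn: m = 673 × exp(−80/2087.4) = 673 × 0.96240 = 647.695 kg.
After the second burn: m = 647.695 × exp(−340/2087.4) = 647.695 × 0.84969 = 550.34 kg.
Total propellant = m₀ − m_final = 673 − 550.34 = 122.66 kg.

total propellant consumed ≈ 123 kg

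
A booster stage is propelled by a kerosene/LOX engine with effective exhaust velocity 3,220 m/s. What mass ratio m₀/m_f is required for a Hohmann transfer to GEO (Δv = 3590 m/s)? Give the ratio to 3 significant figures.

mass ratio ≈ 3.05

Using Δv = v_e ln(m₀/m_f): m₀/m_f = exp(Δv / v_e) = exp(3590 / 3220.0) = exp(1.1149) = 3.0493.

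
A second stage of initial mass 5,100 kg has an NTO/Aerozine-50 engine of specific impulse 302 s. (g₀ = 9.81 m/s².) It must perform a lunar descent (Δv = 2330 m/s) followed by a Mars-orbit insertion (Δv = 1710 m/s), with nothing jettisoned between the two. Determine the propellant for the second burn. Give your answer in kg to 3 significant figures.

v_e = Isp · g₀ = 302 × 9.81 = 2962.6 m/s.
After the first burn: m = 5100 × exp(−2330/2962.6) = 5100 × 0.45545 = 2,322.8 kg.
After the second burn: m = 2,322.8 × exp(−1710/2962.6) = 2,322.8 × 0.56147 = 1,304.18 kg.
Second-burn propellant = 2,322.8 − 1,304.18 = 1,018.62 kg.

propellant for the second burn ≈ 1020 kg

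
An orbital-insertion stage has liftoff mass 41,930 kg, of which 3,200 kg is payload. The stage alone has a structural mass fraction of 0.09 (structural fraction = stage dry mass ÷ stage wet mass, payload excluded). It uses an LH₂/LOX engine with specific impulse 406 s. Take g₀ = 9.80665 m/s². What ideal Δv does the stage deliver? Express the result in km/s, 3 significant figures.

Δv ≈ 7.31 km/s

Stage wet mass = m₀ − payload = 41,930 − 3,200 = 38,730 kg.
Stage dry mass = ε × stage wet mass = 0.09 × 38,730 = 3,485.7 kg.
Burnout mass m_f = stage dry + payload = 3,485.7 + 3,200 = 6,685.7 kg.
v_e = Isp · g₀ = 406 × 9.80665 = 3981.5 m/s.
By the Tsiolkovsky rocket equation, Δv = v_e · ln(41,930/6,685.7) = 3981.5 × ln(6.272) = 3981.5 × 1.8360 ≈ 7310 m/s.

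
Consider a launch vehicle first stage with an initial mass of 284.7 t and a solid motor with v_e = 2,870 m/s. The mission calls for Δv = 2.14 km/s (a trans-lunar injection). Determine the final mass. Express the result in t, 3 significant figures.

final mass ≈ 135 t

Using Δv = v_e ln(m₀/m_f): m₀/m_f = exp(Δv / v_e) = exp(2140 / 2870.0) = exp(0.7456) = 2.1078.
m_f = m₀ / 2.1078 = 284.7 / 2.1078 = 135.07 t.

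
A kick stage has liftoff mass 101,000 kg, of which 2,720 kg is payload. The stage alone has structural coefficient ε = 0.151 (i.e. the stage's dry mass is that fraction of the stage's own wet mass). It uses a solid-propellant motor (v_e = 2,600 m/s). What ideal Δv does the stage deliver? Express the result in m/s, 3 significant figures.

Stage wet mass = m₀ − payload = 101,000 − 2,720 = 98,280 kg.
Stage dry mass = ε × stage wet mass = 0.151 × 98,280 = 14,840.3 kg.
Burnout mass m_f = stage dry + payload = 14,840.3 + 2,720 = 17,560.3 kg.
By the Tsiolkovsky rocket equation, Δv = v_e · ln(101,000/17,560.3) = 2600.0 × ln(5.752) = 2600.0 × 1.7495 ≈ 4549 m/s.

Δv ≈ 4550 m/s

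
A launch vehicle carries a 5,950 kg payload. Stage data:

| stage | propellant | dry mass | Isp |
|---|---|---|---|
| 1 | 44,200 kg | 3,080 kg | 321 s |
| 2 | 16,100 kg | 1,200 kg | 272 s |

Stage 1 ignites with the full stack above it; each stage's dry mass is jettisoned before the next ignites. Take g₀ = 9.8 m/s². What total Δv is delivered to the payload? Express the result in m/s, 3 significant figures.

Δv ≈ 6240 m/s

Ignition mass of stage 1 = 44,200+3,080 + 16,100+1,200 + 5,950 = 70,530 kg.
Stage 1: m₀ = 70,530 kg, m_f = 70,530 − 44,200 = 26,330 kg; Δv = 321×9.8×ln(2.679) = 3145.8×0.9853 ≈ 3100 m/s.
Stage 2: m₀ = 23,250 kg, m_f = 23,250 − 16,100 = 7,150 kg; Δv = 272×9.8×ln(3.252) = 2665.6×1.1792 ≈ 3143 m/s.
Total Δv = 3100 + 3143 = 6243 m/s.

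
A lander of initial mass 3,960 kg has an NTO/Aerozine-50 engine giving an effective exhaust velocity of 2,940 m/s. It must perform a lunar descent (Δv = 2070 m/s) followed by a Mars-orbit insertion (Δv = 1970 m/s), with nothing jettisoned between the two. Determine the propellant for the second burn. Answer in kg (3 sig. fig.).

After the first burn: m = 3960 × exp(−2070/2940.0) = 3960 × 0.49456 = 1,958.46 kg.
After the second burn: m = 1,958.46 × exp(−1970/2940.0) = 1,958.46 × 0.51167 = 1,002.09 kg.
Second-burn propellant = 1,958.46 − 1,002.09 = 956.37 kg.

propellant for the second burn ≈ 956 kg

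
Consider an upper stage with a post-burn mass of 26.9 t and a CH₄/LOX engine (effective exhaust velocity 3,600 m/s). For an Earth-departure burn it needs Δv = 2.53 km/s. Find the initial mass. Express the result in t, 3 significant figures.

initial mass ≈ 54.3 t

m₀/m_f = exp(Δv / v_e) = exp(2530 / 3600.0) = exp(0.7028) = 2.0194.
m₀ = m_f × 2.0194 = 26.9 × 2.0194 = 54.3219 t.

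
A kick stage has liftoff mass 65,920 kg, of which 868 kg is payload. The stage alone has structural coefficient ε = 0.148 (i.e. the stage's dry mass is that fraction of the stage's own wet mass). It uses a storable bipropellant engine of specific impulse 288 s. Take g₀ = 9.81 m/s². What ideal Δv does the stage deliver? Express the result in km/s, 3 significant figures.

Δv ≈ 5.19 km/s

Stage wet mass = m₀ − payload = 65,920 − 868 = 65,052 kg.
Stage dry mass = ε × stage wet mass = 0.148 × 65,052 = 9,627.7 kg.
Burnout mass m_f = stage dry + payload = 9,627.7 + 868 = 10,495.7 kg.
v_e = Isp · g₀ = 288 × 9.81 = 2825.3 m/s.
Rocket equation: Δv = v_e · ln(65,920/10,495.7) = 2825.3 × ln(6.281) = 2825.3 × 1.8375 ≈ 5191 m/s.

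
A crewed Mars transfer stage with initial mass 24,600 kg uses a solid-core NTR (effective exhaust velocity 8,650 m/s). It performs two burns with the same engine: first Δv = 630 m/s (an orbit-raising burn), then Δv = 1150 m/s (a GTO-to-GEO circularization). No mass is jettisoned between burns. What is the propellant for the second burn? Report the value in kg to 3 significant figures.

After the first burn: m = 24600 × exp(−630/8650.0) = 24600 × 0.92976 = 22,872.1 kg.
After the second burn: m = 22,872.1 × exp(−1150/8650.0) = 22,872.1 × 0.87551 = 20,024.8 kg.
Second-burn propellant = 22,872.1 − 20,024.8 = 2,847.3 kg.

propellant for the second burn ≈ 2850 kg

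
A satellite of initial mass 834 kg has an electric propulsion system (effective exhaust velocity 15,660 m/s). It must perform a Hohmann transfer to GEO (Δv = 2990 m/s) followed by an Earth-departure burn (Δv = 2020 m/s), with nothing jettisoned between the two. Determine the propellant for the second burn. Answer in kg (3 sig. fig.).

propellant for the second burn ≈ 83.4 kg

After the first burn: m = 834 × exp(−2990/15660.0) = 834 × 0.82619 = 689.042 kg.
After the second burn: m = 689.042 × exp(−2020/15660.0) = 689.042 × 0.87898 = 605.654 kg.
Second-burn propellant = 689.042 − 605.654 = 83.388 kg.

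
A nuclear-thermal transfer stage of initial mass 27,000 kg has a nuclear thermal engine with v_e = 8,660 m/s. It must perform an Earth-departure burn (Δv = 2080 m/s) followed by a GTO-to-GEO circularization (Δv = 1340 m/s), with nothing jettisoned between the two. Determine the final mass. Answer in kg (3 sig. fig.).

After the first burn: m = 27000 × exp(−2080/8660.0) = 27000 × 0.78648 = 21,235 kg.
After the second burn: m = 21,235 × exp(−1340/8660.0) = 21,235 × 0.85664 = 18,190.8 kg.

final mass ≈ 18200 kg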